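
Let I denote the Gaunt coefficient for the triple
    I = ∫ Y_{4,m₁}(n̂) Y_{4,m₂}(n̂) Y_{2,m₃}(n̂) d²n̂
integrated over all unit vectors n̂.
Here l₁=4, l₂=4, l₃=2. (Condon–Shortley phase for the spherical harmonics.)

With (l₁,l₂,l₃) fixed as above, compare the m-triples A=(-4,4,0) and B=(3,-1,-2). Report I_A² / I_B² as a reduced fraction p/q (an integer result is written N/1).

Shared (l₁,l₂,l₃)=(4,4,2): N and (l;000)² cancel in I_A²/I_B².
A: Δ = 6!·2!·2!/11! = 1/13860; Racah Σ t=6..6: t=6:+1/2880 = 1/2880; ⇒ 3j(4 4 2; -4 4 0)² = 28/495, sgn +1
B: Δ = 6!·2!·2!/11! = 1/13860; Racah Σ t=1..1: t=1:−1/480 = -1/480; ⇒ 3j(4 4 2; 3 -1 -2)² = 3/110, sgn -1
I_A²/I_B² = (28/495)/(3/110) = 56/27

56/27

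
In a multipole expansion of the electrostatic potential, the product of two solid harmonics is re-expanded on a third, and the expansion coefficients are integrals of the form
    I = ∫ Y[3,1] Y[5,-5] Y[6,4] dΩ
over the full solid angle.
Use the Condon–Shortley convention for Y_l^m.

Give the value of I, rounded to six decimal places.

Checks pass: Σm=0; 14 even; l₃=6∈[2,8].
(2·3+1)(2·5+1)(2·6+1) = 1001
Δ: 2! 4! 8! / 15! → 1/675675
sum: t=0:+1/8640 t=1:−1/2304 t=2:+1/8640 = -7/34560
3j²(3 5 6; 0 0 0) = Δ·Π!·Σ² = 7/429  (sign -1)
sum: t=0:+1/322560 = 1/322560
3j²(3 5 6; 1 -5 4) = Δ·Π!·Σ² = 18/1001  (sign +1)
combine: 4πI² = 1001·7/429·18/1001 = 42/143
take √, sign -1: I = -0.15288036

-0.152880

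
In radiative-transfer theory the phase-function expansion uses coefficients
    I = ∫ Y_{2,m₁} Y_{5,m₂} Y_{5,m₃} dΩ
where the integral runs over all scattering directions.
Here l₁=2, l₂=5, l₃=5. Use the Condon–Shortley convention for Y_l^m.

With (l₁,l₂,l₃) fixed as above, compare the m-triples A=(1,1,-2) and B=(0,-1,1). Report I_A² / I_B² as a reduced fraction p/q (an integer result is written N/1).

14/27

Shared (l₁,l₂,l₃)=(2,5,5): N and (l;000)² cancel in I_A²/I_B².
A: Δ = 2!·2!·8!/13! = 1/38610; Racah Σ t=0..1: t=0:+1/2880 t=1:−1/1440 = -1/2880; ⇒ 3j(2 5 5; 1 1 -2)² = 7/715, sgn +1
B: Δ = 2!·2!·8!/13! = 1/38610; Racah Σ t=0..2: t=0:+1/2304 t=1:−1/720 t=2:+1/5760 = -1/1280; ⇒ 3j(2 5 5; 0 -1 1)² = 27/1430, sgn -1
I_A²/I_B² = (7/715)/(27/1430) = 14/27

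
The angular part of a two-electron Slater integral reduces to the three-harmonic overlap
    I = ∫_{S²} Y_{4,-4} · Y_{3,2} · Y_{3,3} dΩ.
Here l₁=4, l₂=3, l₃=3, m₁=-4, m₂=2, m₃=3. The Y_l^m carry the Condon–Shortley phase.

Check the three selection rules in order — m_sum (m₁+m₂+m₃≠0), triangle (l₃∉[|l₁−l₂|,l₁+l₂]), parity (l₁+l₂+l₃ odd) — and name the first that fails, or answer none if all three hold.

m_sum

Σmᵢ = 1  ✗
l₃∈[|l₁−l₂|,l₁+l₂]=[1,7], have l₃=3
Σlᵢ = 10 ⇒ even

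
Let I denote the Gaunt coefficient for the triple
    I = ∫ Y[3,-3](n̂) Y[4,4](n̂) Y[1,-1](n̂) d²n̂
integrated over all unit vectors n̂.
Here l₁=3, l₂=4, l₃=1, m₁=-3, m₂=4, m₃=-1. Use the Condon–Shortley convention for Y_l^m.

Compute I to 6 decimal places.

m-sum 0 ✓  L=8 even ✓  1≤1≤7 ✓
Π(2lᵢ+1) = 7×9×3 = 189
triangle coeff Δ(3,4,1) = 1/252
Σ_t [3,3]: t=3:−1/36 = -1/36
(3j)²=4/63 [(3 4 1; 0 0 0)], sign=+1
Σ_t [6,6]: t=6:+1/1440 = 1/1440
(3j)²=1/9 [(3 4 1; -3 4 -1)], sign=+1
⇒ 4πI² = 4/3
I = (+1)√(4/3/(4π)) = 0.32573501

0.325735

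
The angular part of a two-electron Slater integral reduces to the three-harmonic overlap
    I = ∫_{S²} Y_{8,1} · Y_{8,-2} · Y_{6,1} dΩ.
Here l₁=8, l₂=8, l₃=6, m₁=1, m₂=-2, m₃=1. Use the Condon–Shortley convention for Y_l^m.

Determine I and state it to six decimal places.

0.100544

m-sum 0 ✓  L=22 even ✓  0≤6≤16 ✓
Π(2lᵢ+1) = 17×17×13 = 3757
triangle coeff Δ(8,8,6) = 1/13742520792
Σ_t [2,8]: t=2:+1/41803776000 t=3:−1/435456000 t=4:+1/39813120 t=5:−1/18662400 t=6:+1/39813120 t=7:−1/435456000 t=8:+1/41803776000 = -11/1393459200
(3j)²=600/96577 [(8 8 6; 0 0 0)], sign=-1
Σ_t [1,6]: t=1:−1/31352832000 t=2:+1/464486400 t=3:−1/52254720 t=4:+1/29859840 t=5:−1/82944000 t=6:+1/1492992000 = 319/62705664000
(3j)²=4205/772616 [(8 8 6; 1 -2 1)], sign=-1
⇒ 4πI² = 315375/2482597
I = (+1)√(315375/2482597/(4π)) = 0.10054387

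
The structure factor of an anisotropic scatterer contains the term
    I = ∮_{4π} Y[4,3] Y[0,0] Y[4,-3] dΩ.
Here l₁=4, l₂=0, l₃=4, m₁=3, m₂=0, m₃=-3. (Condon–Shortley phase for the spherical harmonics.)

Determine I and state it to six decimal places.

-0.282095

m-sum 0 ✓  L=8 even ✓  4≤4≤4 ✓
Π(2lᵢ+1) = 9×1×9 = 81
triangle coeff Δ(4,0,4) = 1/9
Σ_t [0,0]: t=0:+1/576 = 1/576
(3j)²=1/9 [(4 0 4; 0 0 0)], sign=+1
Σ_t [0,0]: t=0:+1/5040 = 1/5040
(3j)²=1/9 [(4 0 4; 3 0 -3)], sign=-1
⇒ 4πI² = 1/1
I = (-1)√(1/1/(4π)) = -0.28209479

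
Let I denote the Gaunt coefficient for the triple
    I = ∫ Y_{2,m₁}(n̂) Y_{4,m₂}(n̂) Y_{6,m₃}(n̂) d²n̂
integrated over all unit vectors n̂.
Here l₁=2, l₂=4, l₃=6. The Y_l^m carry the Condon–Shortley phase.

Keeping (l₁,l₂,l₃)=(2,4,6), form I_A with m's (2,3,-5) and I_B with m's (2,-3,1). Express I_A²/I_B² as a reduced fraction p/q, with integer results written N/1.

l's match ⇒ only the (l;m) 3-j factors differ between A and B.
A: triangle coeff Δ(2,4,6) = 1/6435; Σ_t [0,0]: t=0:+1/120960 = 1/120960; (3j)²=2/39 [(2 4 6; 2 3 -5)], sign=-1
B: triangle coeff Δ(2,4,6) = 1/6435; Σ_t [0,0]: t=0:+1/120960 = 1/120960; (3j)²=1/1287 [(2 4 6; 2 -3 1)], sign=-1
I_A²/I_B² = (2/39)/(1/1287) = 66/1

66/1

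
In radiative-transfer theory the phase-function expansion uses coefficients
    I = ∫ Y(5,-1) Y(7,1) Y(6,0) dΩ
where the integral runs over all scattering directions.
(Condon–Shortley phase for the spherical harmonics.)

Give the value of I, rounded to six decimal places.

-0.063766

Checks pass: Σm=0; 18 even; l₃=6∈[2,12].
(2·5+1)(2·7+1)(2·6+1) = 2145
Δ: 6! 4! 8! / 19! → 1/174594420
sum: t=1:−1/4147200 t=2:+1/207360 t=3:−1/82944 t=4:+1/207360 t=5:−1/4147200 = -1/345600
3j²(5 7 6; 0 0 0) = Δ·Π!·Σ² = 420/46189  (sign -1)
sum: t=2:+1/1658880 t=3:−1/155520 t=4:+1/110592 t=5:−1/518400 t=6:+1/24883200 = 11/8294400
3j²(5 7 6; -1 1 0) = Δ·Π!·Σ² = 11/4199  (sign +1)
combine: 4πI² = 2145·420/46189·11/4199 = 69300/1356277
take √, sign -1: I = -0.06376575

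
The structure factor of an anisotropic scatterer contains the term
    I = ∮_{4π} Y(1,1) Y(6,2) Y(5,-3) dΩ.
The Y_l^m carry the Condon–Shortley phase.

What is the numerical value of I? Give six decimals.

Rules hold: Σm=0, L=12 even, 5≤5≤7.
N = 3·13·11 = 429
Δ = 2!·0!·10!/13! = 1/858
Racah Σ t=1..1: t=1:−1/14400 = -1/14400
⇒ 3j(1 6 5; 0 0 0)² = 6/143, sgn +1
Racah Σ t=0..0: t=0:+1/161280 = 1/161280
⇒ 3j(1 6 5; 1 2 -3)² = 1/143, sgn +1
4πI² = N·(3j₀)²·(3jₘ)² = 18/143
I = +1·√(0.125874/4π) = 0.10008369

0.100084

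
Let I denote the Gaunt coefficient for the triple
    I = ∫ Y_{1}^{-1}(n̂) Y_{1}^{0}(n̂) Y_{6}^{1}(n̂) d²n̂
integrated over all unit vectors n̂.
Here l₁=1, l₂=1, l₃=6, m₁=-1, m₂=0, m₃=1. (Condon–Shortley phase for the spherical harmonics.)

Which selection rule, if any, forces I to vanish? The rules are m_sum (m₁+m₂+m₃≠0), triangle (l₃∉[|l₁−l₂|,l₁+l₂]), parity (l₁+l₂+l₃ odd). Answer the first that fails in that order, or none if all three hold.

triangle

Σmᵢ = 0  ✓
l₃∈[|l₁−l₂|,l₁+l₂]=[0,2], have l₃=6  ✗
Σlᵢ = 8 ⇒ even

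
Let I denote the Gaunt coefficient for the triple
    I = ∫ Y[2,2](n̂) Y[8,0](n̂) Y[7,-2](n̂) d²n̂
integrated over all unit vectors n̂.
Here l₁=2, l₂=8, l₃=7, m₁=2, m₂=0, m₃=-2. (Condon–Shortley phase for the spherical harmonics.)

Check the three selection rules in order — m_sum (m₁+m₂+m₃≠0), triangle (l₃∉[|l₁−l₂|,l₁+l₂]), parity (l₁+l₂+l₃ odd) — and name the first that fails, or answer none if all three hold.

Σmᵢ = 0  ✓
l₃∈[|l₁−l₂|,l₁+l₂]=[6,10], have l₃=7  ✓
Σlᵢ = 17 ⇒ odd  ✗

parity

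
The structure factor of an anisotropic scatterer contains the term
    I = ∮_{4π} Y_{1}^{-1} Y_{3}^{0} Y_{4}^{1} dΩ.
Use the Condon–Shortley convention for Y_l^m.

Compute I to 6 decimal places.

Rules hold: Σm=0, L=8 even, 2≤4≤4.
N = 3·7·9 = 189
Δ = 0!·2!·6!/9! = 1/252
Racah Σ t=0..0: t=0:+1/36 = 1/36
⇒ 3j(1 3 4; 0 0 0)² = 4/63, sgn +1
Racah Σ t=0..0: t=0:+1/72 = 1/72
⇒ 3j(1 3 4; -1 0 1)² = 5/126, sgn -1
4πI² = N·(3j₀)²·(3jₘ)² = 10/21
I = -1·√(0.47619/4π) = -0.19466390

-0.194664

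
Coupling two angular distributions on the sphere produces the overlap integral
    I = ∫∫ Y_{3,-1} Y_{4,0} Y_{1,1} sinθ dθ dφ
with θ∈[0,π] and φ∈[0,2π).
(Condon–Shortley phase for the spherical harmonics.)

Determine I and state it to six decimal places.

0.150786

Rules hold: Σm=0, L=8 even, 1≤1≤7.
N = 7·9·3 = 189
Δ = 6!·0!·2!/9! = 1/252
Racah Σ t=3..3: t=3:−1/36 = -1/36
⇒ 3j(3 4 1; 0 0 0)² = 4/63, sgn +1
Racah Σ t=4..4: t=4:+1/96 = 1/96
⇒ 3j(3 4 1; -1 0 1)² = 1/42, sgn +1
4πI² = N·(3j₀)²·(3jₘ)² = 2/7
I = +1·√(0.285714/4π) = 0.15078601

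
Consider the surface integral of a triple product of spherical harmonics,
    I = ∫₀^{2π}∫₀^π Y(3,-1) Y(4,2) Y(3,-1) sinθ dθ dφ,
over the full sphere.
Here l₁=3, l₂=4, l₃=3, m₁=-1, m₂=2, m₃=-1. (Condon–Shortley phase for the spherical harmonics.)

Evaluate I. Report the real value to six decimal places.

0.162193

Checks pass: Σm=0; 10 even; l₃=3∈[1,7].
(2·3+1)(2·4+1)(2·3+1) = 441
Δ: 4! 2! 4! / 11! → 1/34650
sum: t=1:−1/72 t=2:+1/16 t=3:−1/72 = 5/144
3j²(3 4 3; 0 0 0) = Δ·Π!·Σ² = 2/77  (sign -1)
sum: t=2:+1/192 t=3:−1/36 t=4:+1/192 = -5/288
3j²(3 4 3; -1 2 -1) = Δ·Π!·Σ² = 20/693  (sign -1)
combine: 4πI² = 441·2/77·20/693 = 40/121
take √, sign +1: I = 0.16219310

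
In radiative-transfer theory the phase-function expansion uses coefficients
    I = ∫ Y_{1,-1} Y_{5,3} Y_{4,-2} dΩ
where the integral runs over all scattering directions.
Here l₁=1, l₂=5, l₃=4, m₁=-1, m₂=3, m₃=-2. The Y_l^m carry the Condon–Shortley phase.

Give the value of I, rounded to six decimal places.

Rules hold: Σm=0, L=10 even, 4≤4≤6.
N = 3·11·9 = 297
Δ = 2!·0!·8!/11! = 1/495
Racah Σ t=1..1: t=1:−1/576 = -1/576
⇒ 3j(1 5 4; 0 0 0)² = 5/99, sgn -1
Racah Σ t=2..2: t=2:+1/2880 = 1/2880
⇒ 3j(1 5 4; -1 3 -2)² = 28/495, sgn +1
4πI² = N·(3j₀)²·(3jₘ)² = 28/33
I = -1·√(0.848485/4π) = -0.25984664

-0.259847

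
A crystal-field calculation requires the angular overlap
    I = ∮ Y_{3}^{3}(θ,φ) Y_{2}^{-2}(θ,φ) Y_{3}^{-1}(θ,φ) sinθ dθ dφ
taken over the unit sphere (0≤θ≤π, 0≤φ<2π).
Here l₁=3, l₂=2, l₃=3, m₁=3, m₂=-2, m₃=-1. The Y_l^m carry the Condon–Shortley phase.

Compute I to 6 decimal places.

Rules hold: Σm=0, L=8 even, 1≤3≤5.
N = 7·5·7 = 245
Δ = 2!·4!·2!/9! = 1/3780
Racah Σ t=0..2: t=0:+1/24 t=1:−1/4 t=2:+1/24 = -1/6
⇒ 3j(3 2 3; 0 0 0)² = 4/105, sgn +1
Racah Σ t=0..0: t=0:+1/96 = 1/96
⇒ 3j(3 2 3; 3 -2 -1)² = 1/42, sgn +1
4πI² = N·(3j₀)²·(3jₘ)² = 2/9
I = +1·√(0.222222/4π) = 0.13298076

0.132981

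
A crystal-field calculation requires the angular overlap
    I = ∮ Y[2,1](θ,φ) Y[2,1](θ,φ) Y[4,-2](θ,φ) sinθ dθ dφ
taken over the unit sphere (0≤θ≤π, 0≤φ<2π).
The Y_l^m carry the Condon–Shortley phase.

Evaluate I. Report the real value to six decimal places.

0.254875

Checks pass: Σm=0; 8 even; l₃=4∈[0,4].
(2·2+1)(2·2+1)(2·4+1) = 225
Δ: 0! 4! 4! / 9! → 1/630
sum: t=0:+1/16 = 1/16
3j²(2 2 4; 0 0 0) = Δ·Π!·Σ² = 2/35  (sign +1)
sum: t=0:+1/36 = 1/36
3j²(2 2 4; 1 1 -2) = Δ·Π!·Σ² = 4/63  (sign +1)
combine: 4πI² = 225·2/35·4/63 = 40/49
take √, sign +1: I = 0.25487487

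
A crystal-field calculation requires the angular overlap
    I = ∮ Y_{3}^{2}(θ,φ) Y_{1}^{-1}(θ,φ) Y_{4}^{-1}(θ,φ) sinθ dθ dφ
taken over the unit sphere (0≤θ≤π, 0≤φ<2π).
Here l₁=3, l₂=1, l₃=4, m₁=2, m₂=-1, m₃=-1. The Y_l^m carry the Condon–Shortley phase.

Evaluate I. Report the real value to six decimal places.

Checks pass: Σm=0; 8 even; l₃=4∈[2,4].
(2·3+1)(2·1+1)(2·4+1) = 189
Δ: 0! 6! 2! / 9! → 1/252
sum: t=0:+1/36 = 1/36
3j²(3 1 4; 0 0 0) = Δ·Π!·Σ² = 4/63  (sign +1)
sum: t=0:+1/240 = 1/240
3j²(3 1 4; 2 -1 -1) = Δ·Π!·Σ² = 1/84  (sign -1)
combine: 4πI² = 189·4/63·1/84 = 1/7
take √, sign -1: I = -0.10662181

-0.106622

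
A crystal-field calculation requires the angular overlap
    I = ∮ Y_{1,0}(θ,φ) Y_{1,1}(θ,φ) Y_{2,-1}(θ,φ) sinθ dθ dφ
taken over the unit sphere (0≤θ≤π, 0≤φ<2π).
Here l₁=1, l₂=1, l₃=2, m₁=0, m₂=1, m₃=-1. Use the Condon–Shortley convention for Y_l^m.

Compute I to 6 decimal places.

-0.218510

Checks pass: Σm=0; 4 even; l₃=2∈[0,2].
(2·1+1)(2·1+1)(2·2+1) = 45
Δ: 0! 2! 2! / 5! → 1/30
sum: t=0:+1/1 = 1/1
3j²(1 1 2; 0 0 0) = Δ·Π!·Σ² = 2/15  (sign +1)
sum: t=0:+1/2 = 1/2
3j²(1 1 2; 0 1 -1) = Δ·Π!·Σ² = 1/10  (sign -1)
combine: 4πI² = 45·2/15·1/10 = 3/5
take √, sign -1: I = -0.21850969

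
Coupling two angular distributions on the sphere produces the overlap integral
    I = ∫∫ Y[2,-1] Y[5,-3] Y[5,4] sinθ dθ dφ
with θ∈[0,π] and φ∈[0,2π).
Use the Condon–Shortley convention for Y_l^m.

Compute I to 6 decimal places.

m-sum 0 ✓  L=12 even ✓  3≤5≤7 ✓
Π(2lᵢ+1) = 5×11×11 = 605
triangle coeff Δ(2,5,5) = 1/38610
Σ_t [0,2]: t=0:+1/2880 t=1:−1/576 t=2:+1/2880 = -1/960
(3j)²=10/429 [(2 5 5; 0 0 0)], sign=+1
Σ_t [1,2]: t=1:−1/10080 t=2:+1/80640 = -1/11520
(3j)²=49/1430 [(2 5 5; -1 -3 4)], sign=+1
⇒ 4πI² = 245/507
I = (+1)√(245/507/(4π)) = 0.19609844

0.196098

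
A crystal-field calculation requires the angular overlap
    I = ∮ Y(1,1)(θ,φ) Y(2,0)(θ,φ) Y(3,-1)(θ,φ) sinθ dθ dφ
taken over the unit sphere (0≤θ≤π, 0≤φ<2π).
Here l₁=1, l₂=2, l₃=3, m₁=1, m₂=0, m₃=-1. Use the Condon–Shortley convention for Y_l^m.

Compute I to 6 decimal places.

Rules hold: Σm=0, L=6 even, 1≤3≤3.
N = 3·5·7 = 105
Δ = 0!·2!·4!/7! = 1/105
Racah Σ t=0..0: t=0:+1/4 = 1/4
⇒ 3j(1 2 3; 0 0 0)² = 3/35, sgn -1
Racah Σ t=0..0: t=0:+1/8 = 1/8
⇒ 3j(1 2 3; 1 0 -1)² = 2/35, sgn +1
4πI² = N·(3j₀)²·(3jₘ)² = 18/35
I = -1·√(0.514286/4π) = -0.20230066

-0.202301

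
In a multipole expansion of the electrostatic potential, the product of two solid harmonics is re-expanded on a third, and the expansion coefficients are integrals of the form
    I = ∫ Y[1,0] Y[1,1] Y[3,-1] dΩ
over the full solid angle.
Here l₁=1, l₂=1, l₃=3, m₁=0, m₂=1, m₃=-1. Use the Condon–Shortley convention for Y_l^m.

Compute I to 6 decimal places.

0.000000

l₃=3 ∉ [0,2] — triangle fails ⇒ I = 0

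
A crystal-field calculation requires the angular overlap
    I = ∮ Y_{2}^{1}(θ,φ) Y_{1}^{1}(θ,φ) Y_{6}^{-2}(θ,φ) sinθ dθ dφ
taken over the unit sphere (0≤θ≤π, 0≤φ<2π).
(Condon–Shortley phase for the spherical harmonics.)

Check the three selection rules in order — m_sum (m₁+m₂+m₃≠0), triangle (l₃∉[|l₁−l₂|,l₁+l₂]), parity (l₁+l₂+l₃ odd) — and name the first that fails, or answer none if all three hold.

azimuthal sum: 1 + 1 − 2 = 0  ✓
1 ≤ 6 ≤ 3 (triangle on l)  ✗
L = 2 + 1 + 6 = 9 (odd)

triangle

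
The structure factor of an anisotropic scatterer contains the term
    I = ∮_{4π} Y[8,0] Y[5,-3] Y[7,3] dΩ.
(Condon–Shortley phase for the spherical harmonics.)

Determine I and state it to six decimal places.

Checks pass: Σm=0; 20 even; l₃=7∈[3,13].
(2·8+1)(2·5+1)(2·7+1) = 2805
Δ: 6! 10! 4! / 21! → 1/814773960
sum: t=1:−1/87091200 t=2:+1/4976640 t=3:−1/2073600 t=4:+1/4976640 t=5:−1/87091200 = -1/9676800
3j²(8 5 7; 0 0 0) = Δ·Π!·Σ² = 360/46189  (sign +1)
sum: t=0:+1/232243200 t=1:−1/21772800 t=2:+1/19906560 = 1/116121600
3j²(8 5 7; 0 -3 3) = Δ·Π!·Σ² = 48/46189  (sign +1)
combine: 4πI² = 2805·360/46189·48/46189 = 259200/11408683
take √, sign +1: I = 0.04252015

0.042520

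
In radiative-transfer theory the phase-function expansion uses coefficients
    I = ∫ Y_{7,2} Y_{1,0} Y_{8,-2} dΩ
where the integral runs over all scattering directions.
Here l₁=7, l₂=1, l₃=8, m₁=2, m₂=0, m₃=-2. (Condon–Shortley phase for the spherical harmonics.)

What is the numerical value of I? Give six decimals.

0.237007

Rules hold: Σm=0, L=16 even, 6≤8≤8.
N = 15·3·17 = 765
Δ = 0!·14!·2!/17! = 1/2040
Racah Σ t=0..0: t=0:+1/25401600 = 1/25401600
⇒ 3j(7 1 8; 0 0 0)² = 8/255, sgn +1
Racah Σ t=0..0: t=0:+1/43545600 = 1/43545600
⇒ 3j(7 1 8; 2 0 -2)² = 1/34, sgn +1
4πI² = N·(3j₀)²·(3jₘ)² = 12/17
I = +1·√(0.705882/4π) = 0.23700703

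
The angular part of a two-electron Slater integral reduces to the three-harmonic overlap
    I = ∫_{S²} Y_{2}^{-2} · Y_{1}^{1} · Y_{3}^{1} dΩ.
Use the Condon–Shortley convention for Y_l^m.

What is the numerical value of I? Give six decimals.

-0.082589

Checks pass: Σm=0; 6 even; l₃=3∈[1,3].
(2·2+1)(2·1+1)(2·3+1) = 105
Δ: 0! 4! 2! / 7! → 1/105
sum: t=0:+1/4 = 1/4
3j²(2 1 3; 0 0 0) = Δ·Π!·Σ² = 3/35  (sign -1)
sum: t=0:+1/48 = 1/48
3j²(2 1 3; -2 1 1) = Δ·Π!·Σ² = 1/105  (sign +1)
combine: 4πI² = 105·3/35·1/105 = 3/35
take √, sign -1: I = -0.08258890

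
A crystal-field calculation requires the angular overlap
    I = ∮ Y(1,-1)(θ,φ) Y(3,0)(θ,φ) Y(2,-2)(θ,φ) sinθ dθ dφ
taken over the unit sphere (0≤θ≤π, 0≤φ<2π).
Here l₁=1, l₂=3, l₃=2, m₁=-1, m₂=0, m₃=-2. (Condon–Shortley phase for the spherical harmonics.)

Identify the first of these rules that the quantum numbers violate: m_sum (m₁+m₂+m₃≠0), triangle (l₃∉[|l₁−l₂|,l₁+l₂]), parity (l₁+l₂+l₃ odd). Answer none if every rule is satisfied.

Σmᵢ = -3  ✗
l₃∈[|l₁−l₂|,l₁+l₂]=[2,4], have l₃=2
Σlᵢ = 6 ⇒ even

m_sum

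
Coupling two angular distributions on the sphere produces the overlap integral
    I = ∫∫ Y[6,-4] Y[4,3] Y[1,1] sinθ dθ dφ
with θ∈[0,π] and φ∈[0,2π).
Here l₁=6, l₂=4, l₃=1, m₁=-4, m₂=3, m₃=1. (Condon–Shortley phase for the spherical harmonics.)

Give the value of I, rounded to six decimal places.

triangle: need 2≤l₃≤10, have 1; I=0

0.000000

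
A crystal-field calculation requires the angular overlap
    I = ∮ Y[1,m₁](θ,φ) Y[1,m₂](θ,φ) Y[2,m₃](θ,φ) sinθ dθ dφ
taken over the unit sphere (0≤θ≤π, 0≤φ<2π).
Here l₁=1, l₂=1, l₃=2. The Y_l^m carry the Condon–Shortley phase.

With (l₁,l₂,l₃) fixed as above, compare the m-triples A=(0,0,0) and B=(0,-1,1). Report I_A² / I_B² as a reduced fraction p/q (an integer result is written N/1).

4/3

Same 1,1,2: normalisation and zero-m 3j drop out of the ratio.
A: Δ: 0! 2! 2! / 5! → 1/30; sum: t=0:+1/1 = 1/1; 3j²(1 1 2; 0 0 0) = Δ·Π!·Σ² = 2/15  (sign +1)
B: Δ: 0! 2! 2! / 5! → 1/30; sum: t=0:+1/2 = 1/2; 3j²(1 1 2; 0 -1 1) = Δ·Π!·Σ² = 1/10  (sign -1)
I_A²/I_B² = (2/15)/(1/10) = 4/3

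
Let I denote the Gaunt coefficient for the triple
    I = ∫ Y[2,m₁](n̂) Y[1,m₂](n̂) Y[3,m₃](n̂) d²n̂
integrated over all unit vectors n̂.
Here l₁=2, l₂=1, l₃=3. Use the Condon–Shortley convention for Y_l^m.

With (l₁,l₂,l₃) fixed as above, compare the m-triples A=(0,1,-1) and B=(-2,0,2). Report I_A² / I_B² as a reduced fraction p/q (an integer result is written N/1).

6/5

Same 2,1,3: normalisation and zero-m 3j drop out of the ratio.
A: Δ: 0! 4! 2! / 7! → 1/105; sum: t=0:+1/8 = 1/8; 3j²(2 1 3; 0 1 -1) = Δ·Π!·Σ² = 2/35  (sign +1)
B: Δ: 0! 4! 2! / 7! → 1/105; sum: t=0:+1/24 = 1/24; 3j²(2 1 3; -2 0 2) = Δ·Π!·Σ² = 1/21  (sign -1)
I_A²/I_B² = (2/35)/(1/21) = 6/5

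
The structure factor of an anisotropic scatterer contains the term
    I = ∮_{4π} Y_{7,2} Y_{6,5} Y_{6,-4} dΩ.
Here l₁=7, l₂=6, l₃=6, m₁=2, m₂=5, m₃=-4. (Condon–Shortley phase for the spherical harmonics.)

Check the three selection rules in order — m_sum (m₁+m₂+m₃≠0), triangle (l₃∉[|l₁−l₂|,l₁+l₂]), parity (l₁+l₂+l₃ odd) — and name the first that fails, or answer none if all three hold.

azimuthal sum: 2 + 5 − 4 = 3  ✗
1 ≤ 6 ≤ 13 (triangle on l)
L = 7 + 6 + 6 = 19 (odd)

m_sum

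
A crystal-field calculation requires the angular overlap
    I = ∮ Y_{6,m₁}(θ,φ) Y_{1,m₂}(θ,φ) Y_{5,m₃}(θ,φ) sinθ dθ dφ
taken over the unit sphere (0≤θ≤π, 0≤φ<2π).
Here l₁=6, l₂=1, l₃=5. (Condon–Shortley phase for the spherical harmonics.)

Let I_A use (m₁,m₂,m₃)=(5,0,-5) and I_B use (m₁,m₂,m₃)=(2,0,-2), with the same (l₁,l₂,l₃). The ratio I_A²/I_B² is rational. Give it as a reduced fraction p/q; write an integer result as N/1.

11/32

Same 6,1,5: normalisation and zero-m 3j drop out of the ratio.
A: Δ: 2! 10! 0! / 13! → 1/858; sum: t=1:−1/3628800 = -1/3628800; 3j²(6 1 5; 5 0 -5) = Δ·Π!·Σ² = 1/78  (sign -1)
B: Δ: 2! 10! 0! / 13! → 1/858; sum: t=1:−1/30240 = -1/30240; 3j²(6 1 5; 2 0 -2) = Δ·Π!·Σ² = 16/429  (sign +1)
I_A²/I_B² = (1/78)/(16/429) = 11/32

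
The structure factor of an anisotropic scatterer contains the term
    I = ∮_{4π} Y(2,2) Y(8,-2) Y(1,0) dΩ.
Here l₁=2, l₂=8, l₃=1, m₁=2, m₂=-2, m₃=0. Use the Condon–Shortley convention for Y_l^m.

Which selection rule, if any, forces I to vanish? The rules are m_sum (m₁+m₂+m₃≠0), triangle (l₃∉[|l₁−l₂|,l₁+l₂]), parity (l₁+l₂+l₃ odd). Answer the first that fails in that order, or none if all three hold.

triangle

azimuthal sum: 2 − 2 + 0 = 0  ✓
6 ≤ 1 ≤ 10 (triangle on l)  ✗
L = 2 + 8 + 1 = 11 (odd)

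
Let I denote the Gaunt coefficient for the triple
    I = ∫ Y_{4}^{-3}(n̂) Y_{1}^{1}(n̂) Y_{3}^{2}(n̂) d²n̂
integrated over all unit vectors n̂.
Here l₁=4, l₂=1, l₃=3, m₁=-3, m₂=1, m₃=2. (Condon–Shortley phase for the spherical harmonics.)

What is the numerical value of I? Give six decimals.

-0.282095

m-sum 0 ✓  L=8 even ✓  3≤3≤5 ✓
Π(2lᵢ+1) = 9×3×7 = 189
triangle coeff Δ(4,1,3) = 1/252
Σ_t [1,1]: t=1:−1/36 = -1/36
(3j)²=4/63 [(4 1 3; 0 0 0)], sign=+1
Σ_t [2,2]: t=2:+1/240 = 1/240
(3j)²=1/12 [(4 1 3; -3 1 2)], sign=-1
⇒ 4πI² = 1/1
I = (-1)√(1/1/(4π)) = -0.28209479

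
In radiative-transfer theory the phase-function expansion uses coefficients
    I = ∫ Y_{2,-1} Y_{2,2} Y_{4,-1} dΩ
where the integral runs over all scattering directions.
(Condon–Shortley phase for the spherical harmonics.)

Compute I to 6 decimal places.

-0.090112

Rules hold: Σm=0, L=8 even, 0≤4≤4.
N = 5·5·9 = 225
Δ = 0!·4!·4!/9! = 1/630
Racah Σ t=0..0: t=0:+1/16 = 1/16
⇒ 3j(2 2 4; 0 0 0)² = 2/35, sgn +1
Racah Σ t=0..0: t=0:+1/144 = 1/144
⇒ 3j(2 2 4; -1 2 -1)² = 1/126, sgn -1
4πI² = N·(3j₀)²·(3jₘ)² = 5/49
I = -1·√(0.102041/4π) = -0.09011188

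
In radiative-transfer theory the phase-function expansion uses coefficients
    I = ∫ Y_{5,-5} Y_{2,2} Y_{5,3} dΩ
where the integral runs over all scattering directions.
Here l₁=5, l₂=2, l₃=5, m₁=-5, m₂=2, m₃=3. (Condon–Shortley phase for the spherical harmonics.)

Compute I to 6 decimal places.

Rules hold: Σm=0, L=12 even, 3≤5≤7.
N = 11·5·11 = 605
Δ = 2!·8!·2!/13! = 1/38610
Racah Σ t=0..2: t=0:+1/2880 t=1:−1/576 t=2:+1/2880 = -1/960
⇒ 3j(5 2 5; 0 0 0)² = 10/429, sgn +1
Racah Σ t=2..2: t=2:+1/161280 = 1/161280
⇒ 3j(5 2 5; -5 2 3)² = 1/143, sgn +1
4πI² = N·(3j₀)²·(3jₘ)² = 50/507
I = +1·√(0.0986193/4π) = 0.08858824

0.088588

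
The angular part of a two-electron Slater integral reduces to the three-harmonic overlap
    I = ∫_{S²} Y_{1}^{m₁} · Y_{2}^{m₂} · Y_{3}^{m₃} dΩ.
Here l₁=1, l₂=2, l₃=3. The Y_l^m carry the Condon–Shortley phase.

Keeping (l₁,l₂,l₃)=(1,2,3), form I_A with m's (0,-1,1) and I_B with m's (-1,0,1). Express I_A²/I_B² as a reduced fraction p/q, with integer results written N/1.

4/3

Same 1,2,3: normalisation and zero-m 3j drop out of the ratio.
A: Δ: 0! 2! 4! / 7! → 1/105; sum: t=0:+1/6 = 1/6; 3j²(1 2 3; 0 -1 1) = Δ·Π!·Σ² = 8/105  (sign +1)
B: Δ: 0! 2! 4! / 7! → 1/105; sum: t=0:+1/8 = 1/8; 3j²(1 2 3; -1 0 1) = Δ·Π!·Σ² = 2/35  (sign +1)
I_A²/I_B² = (8/105)/(2/35) = 4/3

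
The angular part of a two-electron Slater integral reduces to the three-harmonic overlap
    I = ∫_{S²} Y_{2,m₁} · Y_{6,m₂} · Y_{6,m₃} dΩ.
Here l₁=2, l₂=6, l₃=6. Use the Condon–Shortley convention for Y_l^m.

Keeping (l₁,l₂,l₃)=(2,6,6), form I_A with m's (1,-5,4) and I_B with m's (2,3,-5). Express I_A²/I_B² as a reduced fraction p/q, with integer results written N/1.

27/10

l's match ⇒ only the (l;m) 3-j factors differ between A and B.
A: triangle coeff Δ(2,6,6) = 1/90090; Σ_t [0,1]: t=0:+1/725760 t=1:−1/7257600 = 1/806400; (3j)²=27/910 [(2 6 6; 1 -5 4)], sign=+1
B: triangle coeff Δ(2,6,6) = 1/90090; Σ_t [0,0]: t=0:+1/1451520 = 1/1451520; (3j)²=1/91 [(2 6 6; 2 3 -5)], sign=-1
I_A²/I_B² = (27/910)/(1/91) = 27/10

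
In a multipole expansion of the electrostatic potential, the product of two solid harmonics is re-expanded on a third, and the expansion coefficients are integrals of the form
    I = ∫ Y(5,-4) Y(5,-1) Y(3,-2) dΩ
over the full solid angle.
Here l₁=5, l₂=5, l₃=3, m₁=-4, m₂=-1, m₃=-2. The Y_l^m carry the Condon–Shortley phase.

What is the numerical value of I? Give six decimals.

m-sum = -4 − 1 − 2 = -7 ≠ 0 ⇒ I = 0

0.000000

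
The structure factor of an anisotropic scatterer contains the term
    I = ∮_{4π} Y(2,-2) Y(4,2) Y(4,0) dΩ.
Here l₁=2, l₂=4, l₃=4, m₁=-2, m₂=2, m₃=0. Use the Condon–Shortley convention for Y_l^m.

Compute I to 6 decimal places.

Checks pass: Σm=0; 10 even; l₃=4∈[2,6].
(2·2+1)(2·4+1)(2·4+1) = 405
Δ: 2! 2! 6! / 11! → 1/13860
sum: t=0:+1/192 t=1:−1/36 t=2:+1/192 = -5/288
3j²(2 4 4; 0 0 0) = Δ·Π!·Σ² = 20/693  (sign -1)
sum: t=2:+1/192 = 1/192
3j²(2 4 4; -2 2 0) = Δ·Π!·Σ² = 3/77  (sign +1)
combine: 4πI² = 405·20/693·3/77 = 2700/5929
take √, sign -1: I = -0.19036462

-0.190365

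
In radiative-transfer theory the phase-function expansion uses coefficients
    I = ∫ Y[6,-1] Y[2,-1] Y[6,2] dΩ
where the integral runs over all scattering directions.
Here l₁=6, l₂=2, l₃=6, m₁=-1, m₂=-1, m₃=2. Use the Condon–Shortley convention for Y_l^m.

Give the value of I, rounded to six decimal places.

0.088837

m-sum 0 ✓  L=14 even ✓  4≤6≤8 ✓
Π(2lᵢ+1) = 13×5×13 = 845
triangle coeff Δ(6,2,6) = 1/90090
Σ_t [0,2]: t=0:+1/69120 t=1:−1/14400 t=2:+1/69120 = -7/172800
(3j)²=14/715 [(6 2 6; 0 0 0)], sign=-1
Σ_t [0,1]: t=0:+1/60480 t=1:−1/34560 = -1/80640
(3j)²=6/1001 [(6 2 6; -1 -1 2)], sign=-1
⇒ 4πI² = 12/121
I = (+1)√(12/121/(4π)) = 0.08883682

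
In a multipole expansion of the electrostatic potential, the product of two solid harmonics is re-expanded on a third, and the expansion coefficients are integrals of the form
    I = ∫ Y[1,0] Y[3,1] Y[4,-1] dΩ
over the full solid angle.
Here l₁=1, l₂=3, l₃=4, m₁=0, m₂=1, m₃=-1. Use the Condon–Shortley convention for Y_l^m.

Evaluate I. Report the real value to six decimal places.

m-sum 0 ✓  L=8 even ✓  2≤4≤4 ✓
Π(2lᵢ+1) = 3×7×9 = 189
triangle coeff Δ(1,3,4) = 1/252
Σ_t [0,0]: t=0:+1/36 = 1/36
(3j)²=4/63 [(1 3 4; 0 0 0)], sign=+1
Σ_t [0,0]: t=0:+1/48 = 1/48
(3j)²=5/84 [(1 3 4; 0 1 -1)], sign=-1
⇒ 4πI² = 5/7
I = (-1)√(5/7/(4π)) = -0.23841361

-0.238414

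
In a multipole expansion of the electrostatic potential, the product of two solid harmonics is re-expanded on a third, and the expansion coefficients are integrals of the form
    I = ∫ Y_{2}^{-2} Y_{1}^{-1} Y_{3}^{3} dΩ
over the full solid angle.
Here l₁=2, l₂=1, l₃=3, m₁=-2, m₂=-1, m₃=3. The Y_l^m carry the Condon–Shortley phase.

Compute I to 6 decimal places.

-0.319865

m-sum 0 ✓  L=6 even ✓  1≤3≤3 ✓
Π(2lᵢ+1) = 5×3×7 = 105
triangle coeff Δ(2,1,3) = 1/105
Σ_t [0,0]: t=0:+1/4 = 1/4
(3j)²=3/35 [(2 1 3; 0 0 0)], sign=-1
Σ_t [0,0]: t=0:+1/48 = 1/48
(3j)²=1/7 [(2 1 3; -2 -1 3)], sign=+1
⇒ 4πI² = 9/7
I = (-1)√(9/7/(4π)) = -0.31986543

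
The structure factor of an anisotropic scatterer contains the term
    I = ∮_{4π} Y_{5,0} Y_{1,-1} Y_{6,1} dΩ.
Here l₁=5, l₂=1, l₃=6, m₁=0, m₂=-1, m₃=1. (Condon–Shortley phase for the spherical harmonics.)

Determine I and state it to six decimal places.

Rules hold: Σm=0, L=12 even, 4≤6≤6.
N = 11·3·13 = 429
Δ = 0!·10!·2!/13! = 1/858
Racah Σ t=0..0: t=0:+1/14400 = 1/14400
⇒ 3j(5 1 6; 0 0 0)² = 6/143, sgn +1
Racah Σ t=0..0: t=0:+1/28800 = 1/28800
⇒ 3j(5 1 6; 0 -1 1)² = 7/286, sgn -1
4πI² = N·(3j₀)²·(3jₘ)² = 63/143
I = -1·√(0.440559/4π) = -0.18723944

-0.187239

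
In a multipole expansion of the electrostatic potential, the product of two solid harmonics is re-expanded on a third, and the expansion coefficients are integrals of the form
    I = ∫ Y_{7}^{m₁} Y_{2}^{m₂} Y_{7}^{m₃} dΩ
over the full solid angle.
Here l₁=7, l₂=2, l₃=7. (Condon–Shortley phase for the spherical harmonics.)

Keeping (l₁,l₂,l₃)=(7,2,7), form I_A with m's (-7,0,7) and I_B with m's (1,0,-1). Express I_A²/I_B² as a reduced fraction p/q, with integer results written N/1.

Same 7,2,7: normalisation and zero-m 3j drop out of the ratio.
A: Δ: 2! 12! 2! / 17! → 1/185640; sum: t=2:+1/1916006400 = 1/1916006400; 3j²(7 2 7; -7 0 7) = Δ·Π!·Σ² = 91/2040  (sign +1)
B: Δ: 2! 12! 2! / 17! → 1/185640; sum: t=0:+1/2073600 t=1:−1/604800 t=2:+1/3870720 = -53/58060800; 3j²(7 2 7; 1 0 -1) = Δ·Π!·Σ² = 2809/185640  (sign -1)
I_A²/I_B² = (91/2040)/(2809/185640) = 8281/2809

8281/2809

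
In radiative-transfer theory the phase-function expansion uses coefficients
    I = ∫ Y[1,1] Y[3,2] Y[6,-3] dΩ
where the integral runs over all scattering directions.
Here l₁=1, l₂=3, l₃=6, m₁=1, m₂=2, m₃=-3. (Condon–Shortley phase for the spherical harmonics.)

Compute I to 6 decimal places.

0.000000

l₃=6 ∉ [2,4] — triangle fails ⇒ I = 0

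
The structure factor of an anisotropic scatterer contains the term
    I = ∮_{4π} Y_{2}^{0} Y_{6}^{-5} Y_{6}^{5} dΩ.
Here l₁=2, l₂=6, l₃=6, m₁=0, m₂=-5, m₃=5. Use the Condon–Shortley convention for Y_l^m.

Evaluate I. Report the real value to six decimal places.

0.126157

m-sum 0 ✓  L=14 even ✓  4≤6≤8 ✓
Π(2lᵢ+1) = 5×13×13 = 845
triangle coeff Δ(2,6,6) = 1/90090
Σ_t [0,2]: t=0:+1/69120 t=1:−1/14400 t=2:+1/69120 = -7/172800
(3j)²=14/715 [(2 6 6; 0 0 0)], sign=-1
Σ_t [0,1]: t=0:+1/1451520 t=1:−1/3628800 = 1/2419200
(3j)²=11/910 [(2 6 6; 0 -5 5)], sign=-1
⇒ 4πI² = 1/5
I = (+1)√(1/5/(4π)) = 0.12615663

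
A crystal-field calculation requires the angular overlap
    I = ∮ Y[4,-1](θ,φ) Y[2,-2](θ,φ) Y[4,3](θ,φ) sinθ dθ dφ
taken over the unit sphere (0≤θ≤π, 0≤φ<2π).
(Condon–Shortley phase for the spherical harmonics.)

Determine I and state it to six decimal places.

m-sum 0 ✓  L=10 even ✓  2≤4≤6 ✓
Π(2lᵢ+1) = 9×5×9 = 405
triangle coeff Δ(4,2,4) = 1/13860
Σ_t [0,2]: t=0:+1/192 t=1:−1/36 t=2:+1/192 = -5/288
(3j)²=20/693 [(4 2 4; 0 0 0)], sign=-1
Σ_t [0,0]: t=0:+1/480 = 1/480
(3j)²=3/110 [(4 2 4; -1 -2 3)], sign=-1
⇒ 4πI² = 270/847
I = (+1)√(270/847/(4π)) = 0.15927046

0.159270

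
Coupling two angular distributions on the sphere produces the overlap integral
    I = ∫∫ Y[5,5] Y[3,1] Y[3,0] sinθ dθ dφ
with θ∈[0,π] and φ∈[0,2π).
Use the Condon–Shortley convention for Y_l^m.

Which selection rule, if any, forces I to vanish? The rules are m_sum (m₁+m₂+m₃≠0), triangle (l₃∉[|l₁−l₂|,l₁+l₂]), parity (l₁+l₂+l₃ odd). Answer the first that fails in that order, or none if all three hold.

m_sum

Σmᵢ = 6  ✗
l₃∈[|l₁−l₂|,l₁+l₂]=[2,8], have l₃=3
Σlᵢ = 11 ⇒ odd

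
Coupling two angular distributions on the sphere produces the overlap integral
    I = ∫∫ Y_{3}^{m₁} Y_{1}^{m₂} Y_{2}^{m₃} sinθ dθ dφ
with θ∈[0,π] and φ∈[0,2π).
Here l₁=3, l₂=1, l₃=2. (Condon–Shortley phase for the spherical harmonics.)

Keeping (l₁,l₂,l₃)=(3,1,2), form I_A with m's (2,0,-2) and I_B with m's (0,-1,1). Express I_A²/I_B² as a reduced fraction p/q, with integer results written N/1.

5/3

Shared (l₁,l₂,l₃)=(3,1,2): N and (l;000)² cancel in I_A²/I_B².
A: Δ = 2!·4!·0!/7! = 1/105; Racah Σ t=1..1: t=1:−1/24 = -1/24; ⇒ 3j(3 1 2; 2 0 -2)² = 1/21, sgn -1
B: Δ = 2!·4!·0!/7! = 1/105; Racah Σ t=0..0: t=0:+1/12 = 1/12; ⇒ 3j(3 1 2; 0 -1 1)² = 1/35, sgn -1
I_A²/I_B² = (1/21)/(1/35) = 5/3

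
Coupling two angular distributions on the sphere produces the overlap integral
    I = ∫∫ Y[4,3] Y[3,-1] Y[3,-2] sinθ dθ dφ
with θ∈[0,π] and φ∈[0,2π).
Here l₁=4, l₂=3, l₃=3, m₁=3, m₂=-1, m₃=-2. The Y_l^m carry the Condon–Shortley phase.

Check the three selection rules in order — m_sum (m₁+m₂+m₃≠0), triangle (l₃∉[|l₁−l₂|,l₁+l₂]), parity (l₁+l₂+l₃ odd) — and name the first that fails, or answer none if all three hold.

m₁+m₂+m₃ = 3 − 1 − 2 = 0  ✓
triangle: |4−3|=1 ≤ l₃=3 ≤ 4+3=7  ✓
parity: l₁+l₂+l₃ = 10 is even  ✓

none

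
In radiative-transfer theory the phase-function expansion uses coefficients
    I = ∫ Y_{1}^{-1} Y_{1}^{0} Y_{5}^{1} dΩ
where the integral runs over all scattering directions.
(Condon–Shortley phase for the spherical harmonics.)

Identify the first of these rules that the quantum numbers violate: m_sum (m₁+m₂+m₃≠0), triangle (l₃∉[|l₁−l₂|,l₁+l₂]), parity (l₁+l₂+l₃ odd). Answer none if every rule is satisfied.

triangle

Σmᵢ = 0  ✓
l₃∈[|l₁−l₂|,l₁+l₂]=[0,2], have l₃=5  ✗
Σlᵢ = 7 ⇒ odd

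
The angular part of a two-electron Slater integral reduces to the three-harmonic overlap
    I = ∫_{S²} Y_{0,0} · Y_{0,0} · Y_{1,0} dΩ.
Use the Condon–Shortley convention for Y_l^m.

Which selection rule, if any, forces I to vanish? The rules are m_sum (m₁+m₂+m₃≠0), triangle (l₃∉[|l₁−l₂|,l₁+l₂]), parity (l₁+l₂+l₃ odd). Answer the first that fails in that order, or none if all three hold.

Σmᵢ = 0  ✓
l₃∈[|l₁−l₂|,l₁+l₂]=[0,0], have l₃=1  ✗
Σlᵢ = 1 ⇒ odd

triangle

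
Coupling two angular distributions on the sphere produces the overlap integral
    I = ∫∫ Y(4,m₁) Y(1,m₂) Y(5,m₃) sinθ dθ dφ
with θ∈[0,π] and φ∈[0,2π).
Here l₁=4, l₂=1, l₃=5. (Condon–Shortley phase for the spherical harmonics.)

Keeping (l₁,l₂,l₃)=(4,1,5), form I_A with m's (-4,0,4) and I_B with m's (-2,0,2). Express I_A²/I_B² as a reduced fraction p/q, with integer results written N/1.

3/7

Same 4,1,5: normalisation and zero-m 3j drop out of the ratio.
A: Δ: 0! 8! 2! / 11! → 1/495; sum: t=0:+1/40320 = 1/40320; 3j²(4 1 5; -4 0 4) = Δ·Π!·Σ² = 1/55  (sign -1)
B: Δ: 0! 8! 2! / 11! → 1/495; sum: t=0:+1/1440 = 1/1440; 3j²(4 1 5; -2 0 2) = Δ·Π!·Σ² = 7/165  (sign -1)
I_A²/I_B² = (1/55)/(7/165) = 3/7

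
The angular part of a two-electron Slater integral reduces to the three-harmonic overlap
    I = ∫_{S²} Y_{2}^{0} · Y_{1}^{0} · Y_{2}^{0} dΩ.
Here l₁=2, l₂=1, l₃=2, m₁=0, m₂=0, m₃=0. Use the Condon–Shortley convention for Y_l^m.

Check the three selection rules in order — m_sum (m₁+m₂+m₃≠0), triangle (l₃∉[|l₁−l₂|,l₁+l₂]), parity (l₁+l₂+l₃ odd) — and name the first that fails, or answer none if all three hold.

Σmᵢ = 0  ✓
l₃∈[|l₁−l₂|,l₁+l₂]=[1,3], have l₃=2  ✓
Σlᵢ = 5 ⇒ odd  ✗

parity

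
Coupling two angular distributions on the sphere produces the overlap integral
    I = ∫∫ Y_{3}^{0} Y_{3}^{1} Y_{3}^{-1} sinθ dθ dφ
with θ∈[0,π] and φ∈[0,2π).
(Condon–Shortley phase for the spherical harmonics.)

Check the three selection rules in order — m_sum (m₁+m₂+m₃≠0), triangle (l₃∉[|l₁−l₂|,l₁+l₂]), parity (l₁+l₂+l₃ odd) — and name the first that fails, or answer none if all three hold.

parity

Σmᵢ = 0  ✓
l₃∈[|l₁−l₂|,l₁+l₂]=[0,6], have l₃=3  ✓
Σlᵢ = 9 ⇒ odd  ✗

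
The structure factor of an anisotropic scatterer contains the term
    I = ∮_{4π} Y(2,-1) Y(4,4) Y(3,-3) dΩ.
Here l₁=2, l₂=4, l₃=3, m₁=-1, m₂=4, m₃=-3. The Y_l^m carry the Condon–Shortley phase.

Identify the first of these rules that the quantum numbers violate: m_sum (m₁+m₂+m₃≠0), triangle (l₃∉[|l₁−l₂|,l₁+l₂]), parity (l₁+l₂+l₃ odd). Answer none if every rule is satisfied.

Σmᵢ = 0  ✓
l₃∈[|l₁−l₂|,l₁+l₂]=[2,6], have l₃=3  ✓
Σlᵢ = 9 ⇒ odd  ✗

parity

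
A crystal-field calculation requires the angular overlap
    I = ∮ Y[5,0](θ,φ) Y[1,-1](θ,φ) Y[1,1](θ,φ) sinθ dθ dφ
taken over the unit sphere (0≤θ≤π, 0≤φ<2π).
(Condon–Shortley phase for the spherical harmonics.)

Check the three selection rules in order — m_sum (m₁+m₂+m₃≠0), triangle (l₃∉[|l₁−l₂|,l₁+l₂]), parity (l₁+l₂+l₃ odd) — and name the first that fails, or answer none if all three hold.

triangle

Σmᵢ = 0  ✓
l₃∈[|l₁−l₂|,l₁+l₂]=[4,6], have l₃=1  ✗
Σlᵢ = 7 ⇒ odd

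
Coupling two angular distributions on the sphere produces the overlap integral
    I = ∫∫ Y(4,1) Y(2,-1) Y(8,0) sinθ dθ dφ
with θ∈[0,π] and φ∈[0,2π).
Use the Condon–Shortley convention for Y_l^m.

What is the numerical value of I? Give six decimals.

triangle: need 2≤l₃≤6, have 8; I=0

0.000000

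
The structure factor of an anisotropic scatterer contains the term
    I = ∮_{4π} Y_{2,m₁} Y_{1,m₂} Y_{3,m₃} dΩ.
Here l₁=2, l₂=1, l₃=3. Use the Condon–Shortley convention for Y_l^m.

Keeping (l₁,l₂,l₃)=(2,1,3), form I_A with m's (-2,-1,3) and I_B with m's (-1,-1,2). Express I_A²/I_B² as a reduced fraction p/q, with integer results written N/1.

3/2

l's match ⇒ only the (l;m) 3-j factors differ between A and B.
A: triangle coeff Δ(2,1,3) = 1/105; Σ_t [0,0]: t=0:+1/48 = 1/48; (3j)²=1/7 [(2 1 3; -2 -1 3)], sign=+1
B: triangle coeff Δ(2,1,3) = 1/105; Σ_t [0,0]: t=0:+1/12 = 1/12; (3j)²=2/21 [(2 1 3; -1 -1 2)], sign=-1
I_A²/I_B² = (1/7)/(2/21) = 3/2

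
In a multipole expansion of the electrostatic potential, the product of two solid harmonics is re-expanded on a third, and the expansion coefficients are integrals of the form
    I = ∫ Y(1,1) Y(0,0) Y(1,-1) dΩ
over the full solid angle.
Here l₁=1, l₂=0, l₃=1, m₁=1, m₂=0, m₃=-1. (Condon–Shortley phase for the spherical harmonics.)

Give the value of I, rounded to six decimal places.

m-sum 0 ✓  L=2 even ✓  1≤1≤1 ✓
Π(2lᵢ+1) = 3×1×3 = 9
triangle coeff Δ(1,0,1) = 1/3
Σ_t [0,0]: t=0:+1/1 = 1/1
(3j)²=1/3 [(1 0 1; 0 0 0)], sign=-1
Σ_t [0,0]: t=0:+1/2 = 1/2
(3j)²=1/3 [(1 0 1; 1 0 -1)], sign=+1
⇒ 4πI² = 1/1
I = (-1)√(1/1/(4π)) = -0.28209479

-0.282095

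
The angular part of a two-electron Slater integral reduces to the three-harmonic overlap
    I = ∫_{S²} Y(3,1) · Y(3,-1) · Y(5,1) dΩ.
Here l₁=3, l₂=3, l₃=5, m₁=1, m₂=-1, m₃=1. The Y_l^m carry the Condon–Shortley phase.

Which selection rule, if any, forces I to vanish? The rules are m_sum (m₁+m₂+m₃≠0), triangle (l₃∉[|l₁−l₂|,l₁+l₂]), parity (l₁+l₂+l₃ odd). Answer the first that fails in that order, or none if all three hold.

m_sum

m₁+m₂+m₃ = 1 − 1 + 1 = 1  ✗
triangle: |3−3|=0 ≤ l₃=5 ≤ 3+3=6
parity: l₁+l₂+l₃ = 11 is odd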